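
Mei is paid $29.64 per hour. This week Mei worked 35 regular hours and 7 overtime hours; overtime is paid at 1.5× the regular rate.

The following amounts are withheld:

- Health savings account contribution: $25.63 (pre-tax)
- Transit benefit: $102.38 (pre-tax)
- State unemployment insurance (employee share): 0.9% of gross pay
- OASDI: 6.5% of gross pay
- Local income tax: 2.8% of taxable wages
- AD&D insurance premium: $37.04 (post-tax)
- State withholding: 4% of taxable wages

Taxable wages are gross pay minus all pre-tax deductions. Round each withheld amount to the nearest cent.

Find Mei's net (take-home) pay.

$1,000.77

Regular pay: 35 × $29.64 = $1,037.40
Overtime pay: 7 × $29.64 × 1.5 = $311.22
Gross pay = $1,037.40 + $311.22 = $1,348.62
Health savings account contribution: $25.63
Transit benefit: $102.38
Pre-tax total = $25.63 + $102.38 = $128.01
Taxable wages = $1,348.62 − $128.01 = $1,220.61
Local income tax: $1,220.61 × 0.028 = $34.18
State withholding: $1,220.61 × 0.04 = $48.82
OASDI: $1,348.62 × 0.065 = $87.66
State unemployment insurance (employee share): $1,348.62 × 0.009 = $12.14
AD&D insurance premium: $37.04
Total deductions = $25.63 + $102.38 + $34.18 + $48.82 + $87.66 + $12.14 + $37.04 = $347.85
Net pay = $1,348.62 − $347.85 = $1,000.77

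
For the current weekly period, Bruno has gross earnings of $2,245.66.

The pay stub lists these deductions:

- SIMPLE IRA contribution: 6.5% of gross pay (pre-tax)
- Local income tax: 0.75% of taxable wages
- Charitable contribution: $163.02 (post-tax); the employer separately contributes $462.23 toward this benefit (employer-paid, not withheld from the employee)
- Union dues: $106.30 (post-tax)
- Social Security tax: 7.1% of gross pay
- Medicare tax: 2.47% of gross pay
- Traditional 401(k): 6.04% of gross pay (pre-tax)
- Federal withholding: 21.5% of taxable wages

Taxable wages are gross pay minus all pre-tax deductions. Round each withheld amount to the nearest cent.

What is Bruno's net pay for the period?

$1,042.82

SIMPLE IRA contribution: $2,245.66 × 0.065 = $145.97
Traditional 401(k): $2,245.66 × 0.0604 = $135.64
Pre-tax total = $145.97 + $135.64 = $281.61
Taxable wages = $2,245.66 − $281.61 = $1,964.05
Local income tax: $1,964.05 × 0.0075 = $14.73
Federal withholding: $1,964.05 × 0.215 = $422.27
Social Security tax: $2,245.66 × 0.071 = $159.44
Medicare tax: $2,245.66 × 0.0247 = $55.47
Union dues: $106.30
Charitable contribution: $163.02
(Employer's $462.23 toward charitable contribution is not withheld from the employee.)
Total deductions = $145.97 + $135.64 + $14.73 + $422.27 + $159.44 + $55.47 + $106.30 + $163.02 = $1,202.84
Net pay = $2,245.66 − $1,202.84 = $1,042.82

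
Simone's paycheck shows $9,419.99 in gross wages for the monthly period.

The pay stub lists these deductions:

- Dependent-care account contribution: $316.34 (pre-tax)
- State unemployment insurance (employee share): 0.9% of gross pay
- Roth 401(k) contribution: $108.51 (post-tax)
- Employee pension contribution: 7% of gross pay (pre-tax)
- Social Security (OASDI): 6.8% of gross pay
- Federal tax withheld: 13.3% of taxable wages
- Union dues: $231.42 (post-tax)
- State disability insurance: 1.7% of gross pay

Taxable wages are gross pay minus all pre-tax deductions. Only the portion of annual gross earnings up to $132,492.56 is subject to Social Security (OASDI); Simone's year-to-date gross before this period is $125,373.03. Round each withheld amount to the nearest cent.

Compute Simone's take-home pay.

$6,252.18

Employee pension contribution: $9,419.99 × 0.07 = $659.40
Dependent-care account contribution: $316.34
Pre-tax total = $659.40 + $316.34 = $975.74
Taxable wages = $9,419.99 − $975.74 = $8,444.25
Federal tax withheld: $8,444.25 × 0.133 = $1,123.09
State disability insurance: $9,419.99 × 0.017 = $160.14
State unemployment insurance (employee share): $9,419.99 × 0.009 = $84.78
Social Security (OASDI): only $132,492.56 − $125,373.03 = $7,119.53 of this check is subject → $7,119.53 × 0.068 = $484.13
Roth 401(k) contribution: $108.51
Union dues: $231.42
Total deductions = $659.40 + $316.34 + $1,123.09 + $160.14 + $84.78 + $484.13 + $108.51 + $231.42 = $3,167.81
Net pay = $9,419.99 − $3,167.81 = $6,252.18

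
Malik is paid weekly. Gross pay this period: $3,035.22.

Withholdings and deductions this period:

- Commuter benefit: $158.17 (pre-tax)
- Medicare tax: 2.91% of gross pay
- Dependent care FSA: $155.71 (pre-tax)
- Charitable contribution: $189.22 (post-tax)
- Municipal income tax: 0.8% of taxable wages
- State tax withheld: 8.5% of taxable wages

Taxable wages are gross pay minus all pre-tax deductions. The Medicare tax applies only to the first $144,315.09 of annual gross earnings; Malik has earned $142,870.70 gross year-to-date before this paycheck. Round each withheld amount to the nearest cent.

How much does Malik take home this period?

Commuter benefit: $158.17
Dependent care FSA: $155.71
Pre-tax total = $158.17 + $155.71 = $313.88
Taxable wages = $3,035.22 − $313.88 = $2,721.34
State tax withheld: $2,721.34 × 0.085 = $231.31
Municipal income tax: $2,721.34 × 0.008 = $21.77
Medicare tax: only $144,315.09 − $142,870.70 = $1,444.39 of this check is subject → $1,444.39 × 0.0291 = $42.03
Charitable contribution: $189.22
Total deductions = $158.17 + $155.71 + $231.31 + $21.77 + $42.03 + $189.22 = $798.21
Net pay = $3,035.22 − $798.21 = $2,237.01

$2,237.01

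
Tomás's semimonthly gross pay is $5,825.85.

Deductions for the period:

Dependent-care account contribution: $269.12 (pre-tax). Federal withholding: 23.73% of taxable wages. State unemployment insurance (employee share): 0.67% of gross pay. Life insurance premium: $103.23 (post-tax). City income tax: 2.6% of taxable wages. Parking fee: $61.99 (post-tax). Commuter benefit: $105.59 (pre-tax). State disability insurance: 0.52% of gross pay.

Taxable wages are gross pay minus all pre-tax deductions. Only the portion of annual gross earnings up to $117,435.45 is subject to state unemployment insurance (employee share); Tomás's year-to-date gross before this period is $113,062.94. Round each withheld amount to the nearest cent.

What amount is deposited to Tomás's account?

$3,791.04

Commuter benefit: $105.59
Dependent-care account contribution: $269.12
Pre-tax total = $105.59 + $269.12 = $374.71
Taxable wages = $5,825.85 − $374.71 = $5,451.14
Federal withholding: $5,451.14 × 0.2373 = $1,293.56
City income tax: $5,451.14 × 0.026 = $141.73
State unemployment insurance (employee share): only $117,435.45 − $113,062.94 = $4,372.51 of this check is subject → $4,372.51 × 0.0067 = $29.30
State disability insurance: $5,825.85 × 0.0052 = $30.29
Life insurance premium: $103.23
Parking fee: $61.99
Total deductions = $105.59 + $269.12 + $1,293.56 + $141.73 + $29.30 + $30.29 + $103.23 + $61.99 = $2,034.81
Net pay = $5,825.85 − $2,034.81 = $3,791.04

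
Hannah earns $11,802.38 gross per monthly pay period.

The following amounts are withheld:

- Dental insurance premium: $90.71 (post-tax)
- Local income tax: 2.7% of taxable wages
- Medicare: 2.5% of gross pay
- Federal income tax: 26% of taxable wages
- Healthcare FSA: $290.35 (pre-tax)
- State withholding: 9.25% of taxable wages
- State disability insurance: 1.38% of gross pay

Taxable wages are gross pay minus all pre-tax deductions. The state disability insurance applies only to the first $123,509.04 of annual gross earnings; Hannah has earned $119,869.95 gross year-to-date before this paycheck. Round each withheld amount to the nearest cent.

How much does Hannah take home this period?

Healthcare FSA: $290.35
Taxable wages = $11,802.38 − $290.35 = $11,512.03
State withholding: $11,512.03 × 0.0925 = $1,064.86
Federal income tax: $11,512.03 × 0.26 = $2,993.13
Local income tax: $11,512.03 × 0.027 = $310.82
State disability insurance: only $123,509.04 − $119,869.95 = $3,639.09 of this check is subject → $3,639.09 × 0.0138 = $50.22
Medicare: $11,802.38 × 0.025 = $295.06
Dental insurance premium: $90.71
Total deductions = $290.35 + $1,064.86 + $2,993.13 + $310.82 + $50.22 + $295.06 + $90.71 = $5,095.15
Net pay = $11,802.38 − $5,095.15 = $6,707.23

$6,707.23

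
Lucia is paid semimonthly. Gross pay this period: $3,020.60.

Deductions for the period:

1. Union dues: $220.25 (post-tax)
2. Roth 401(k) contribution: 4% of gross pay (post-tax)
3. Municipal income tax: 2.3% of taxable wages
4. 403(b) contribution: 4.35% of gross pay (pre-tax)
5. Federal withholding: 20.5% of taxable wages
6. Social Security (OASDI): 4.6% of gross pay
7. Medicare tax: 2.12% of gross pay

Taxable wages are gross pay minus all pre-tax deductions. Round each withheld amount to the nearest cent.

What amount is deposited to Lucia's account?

$1,686.40

403(b) contribution: $3,020.60 × 0.0435 = $131.40
Taxable wages = $3,020.60 − $131.40 = $2,889.20
Municipal income tax: $2,889.20 × 0.023 = $66.45
Federal withholding: $2,889.20 × 0.205 = $592.29
Medicare tax: $3,020.60 × 0.0212 = $64.04
Social Security (OASDI): $3,020.60 × 0.046 = $138.95
Roth 401(k) contribution: $3,020.60 × 0.04 = $120.82
Union dues: $220.25
Total deductions = $131.40 + $66.45 + $592.29 + $64.04 + $138.95 + $120.82 + $220.25 = $1,334.20
Net pay = $3,020.60 − $1,334.20 = $1,686.40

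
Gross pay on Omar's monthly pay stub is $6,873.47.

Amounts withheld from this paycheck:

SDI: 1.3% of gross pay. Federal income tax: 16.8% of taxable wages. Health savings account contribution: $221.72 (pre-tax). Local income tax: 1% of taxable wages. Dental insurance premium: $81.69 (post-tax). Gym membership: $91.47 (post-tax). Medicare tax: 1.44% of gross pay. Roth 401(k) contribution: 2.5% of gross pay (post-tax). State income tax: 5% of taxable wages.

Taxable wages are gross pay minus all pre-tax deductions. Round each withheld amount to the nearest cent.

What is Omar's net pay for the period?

$4,601.81

Health savings account contribution: $221.72
Taxable wages = $6,873.47 − $221.72 = $6,651.75
Federal income tax: $6,651.75 × 0.168 = $1,117.49
State income tax: $6,651.75 × 0.05 = $332.59
Local income tax: $6,651.75 × 0.01 = $66.52
SDI: $6,873.47 × 0.013 = $89.36
Medicare tax: $6,873.47 × 0.0144 = $98.98
Dental insurance premium: $81.69
Gym membership: $91.47
Roth 401(k) contribution: $6,873.47 × 0.025 = $171.84
Total deductions = $221.72 + $1,117.49 + $332.59 + $66.52 + $89.36 + $98.98 + $81.69 + $91.47 + $171.84 = $2,271.66
Net pay = $6,873.47 − $2,271.66 = $4,601.81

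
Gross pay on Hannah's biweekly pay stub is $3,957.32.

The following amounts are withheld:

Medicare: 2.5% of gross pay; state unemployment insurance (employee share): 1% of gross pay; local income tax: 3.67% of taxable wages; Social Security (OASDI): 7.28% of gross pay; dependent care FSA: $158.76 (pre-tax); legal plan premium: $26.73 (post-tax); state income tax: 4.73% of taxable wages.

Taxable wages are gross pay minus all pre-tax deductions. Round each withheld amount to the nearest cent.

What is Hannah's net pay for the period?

Dependent care FSA: $158.76
Taxable wages = $3,957.32 − $158.76 = $3,798.56
Local income tax: $3,798.56 × 0.0367 = $139.41
State income tax: $3,798.56 × 0.0473 = $179.67
Social Security (OASDI): $3,957.32 × 0.0728 = $288.09
Medicare: $3,957.32 × 0.025 = $98.93
State unemployment insurance (employee share): $3,957.32 × 0.01 = $39.57
Legal plan premium: $26.73
Total deductions = $158.76 + $139.41 + $179.67 + $288.09 + $98.93 + $39.57 + $26.73 = $931.16
Net pay = $3,957.32 − $931.16 = $3,026.16

$3,026.16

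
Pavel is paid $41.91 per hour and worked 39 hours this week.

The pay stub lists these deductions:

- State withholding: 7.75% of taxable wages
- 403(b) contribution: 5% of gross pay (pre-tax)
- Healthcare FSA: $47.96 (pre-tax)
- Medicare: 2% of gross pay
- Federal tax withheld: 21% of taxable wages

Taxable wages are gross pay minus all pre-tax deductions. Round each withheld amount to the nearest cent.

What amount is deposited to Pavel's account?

Gross pay: 39 × $41.91 = $1,634.49
403(b) contribution: $1,634.49 × 0.05 = $81.72
Healthcare FSA: $47.96
Pre-tax total = $81.72 + $47.96 = $129.68
Taxable wages = $1,634.49 − $129.68 = $1,504.81
Federal tax withheld: $1,504.81 × 0.21 = $316.01
State withholding: $1,504.81 × 0.0775 = $116.62
Medicare: $1,634.49 × 0.02 = $32.69
Total deductions = $81.72 + $47.96 + $316.01 + $116.62 + $32.69 = $595.00
Net pay = $1,634.49 − $595.00 = $1,039.49

$1,039.49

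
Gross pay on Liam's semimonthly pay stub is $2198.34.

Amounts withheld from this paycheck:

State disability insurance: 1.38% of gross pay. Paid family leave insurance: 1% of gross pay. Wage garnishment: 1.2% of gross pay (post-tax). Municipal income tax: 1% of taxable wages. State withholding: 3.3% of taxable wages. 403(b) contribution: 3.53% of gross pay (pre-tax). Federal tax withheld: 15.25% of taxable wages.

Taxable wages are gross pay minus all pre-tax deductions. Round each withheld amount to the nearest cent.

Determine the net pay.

403(b) contribution: $2198.34 × 0.0353 = $77.60
Taxable wages = $2198.34 − $77.60 = $2120.74
Municipal income tax: $2120.74 × 0.01 = $21.21
Federal tax withheld: $2120.74 × 0.1525 = $323.41
State withholding: $2120.74 × 0.033 = $69.98
Paid family leave insurance: $2198.34 × 0.01 = $21.98
State disability insurance: $2198.34 × 0.0138 = $30.34
Wage garnishment: $2198.34 × 0.012 = $26.38
Total deductions = $77.60 + $21.21 + $323.41 + $69.98 + $21.98 + $30.34 + $26.38 = $570.90
Net pay = $2198.34 − $570.90 = $1627.44

$1627.44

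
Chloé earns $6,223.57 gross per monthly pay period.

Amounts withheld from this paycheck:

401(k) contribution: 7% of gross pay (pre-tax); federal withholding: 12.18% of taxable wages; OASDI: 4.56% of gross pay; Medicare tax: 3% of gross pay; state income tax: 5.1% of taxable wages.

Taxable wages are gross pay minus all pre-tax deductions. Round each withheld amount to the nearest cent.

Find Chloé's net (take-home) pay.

401(k) contribution: $6,223.57 × 0.07 = $435.65
Taxable wages = $6,223.57 − $435.65 = $5,787.92
Federal withholding: $5,787.92 × 0.1218 = $704.97
State income tax: $5,787.92 × 0.051 = $295.18
OASDI: $6,223.57 × 0.0456 = $283.79
Medicare tax: $6,223.57 × 0.03 = $186.71
Total deductions = $435.65 + $704.97 + $295.18 + $283.79 + $186.71 = $1,906.30
Net pay = $6,223.57 − $1,906.30 = $4,317.27

$4,317.27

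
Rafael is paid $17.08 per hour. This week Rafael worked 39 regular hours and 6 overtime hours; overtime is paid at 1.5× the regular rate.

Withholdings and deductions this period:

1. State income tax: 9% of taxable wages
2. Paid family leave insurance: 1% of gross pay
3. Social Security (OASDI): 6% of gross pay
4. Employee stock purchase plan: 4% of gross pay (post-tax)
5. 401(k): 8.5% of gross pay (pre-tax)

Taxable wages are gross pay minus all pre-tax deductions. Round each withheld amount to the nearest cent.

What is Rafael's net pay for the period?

$592.46

Regular pay: 39 × $17.08 = $666.12
Overtime pay: 6 × $17.08 × 1.5 = $153.72
Gross pay = $666.12 + $153.72 = $819.84
401(k): $819.84 × 0.085 = $69.69
Taxable wages = $819.84 − $69.69 = $750.15
State income tax: $750.15 × 0.09 = $67.51
Paid family leave insurance: $819.84 × 0.01 = $8.20
Social Security (OASDI): $819.84 × 0.06 = $49.19
Employee stock purchase plan: $819.84 × 0.04 = $32.79
Total deductions = $69.69 + $67.51 + $8.20 + $49.19 + $32.79 = $227.38
Net pay = $819.84 − $227.38 = $592.46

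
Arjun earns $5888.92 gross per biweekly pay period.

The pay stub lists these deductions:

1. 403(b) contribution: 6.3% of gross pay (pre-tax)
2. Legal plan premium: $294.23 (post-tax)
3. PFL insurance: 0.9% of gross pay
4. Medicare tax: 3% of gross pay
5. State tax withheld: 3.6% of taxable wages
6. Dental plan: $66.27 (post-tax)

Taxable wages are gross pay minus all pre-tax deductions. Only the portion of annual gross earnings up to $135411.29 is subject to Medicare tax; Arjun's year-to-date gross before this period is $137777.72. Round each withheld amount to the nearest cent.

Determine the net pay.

403(b) contribution: $5888.92 × 0.063 = $371.00
Taxable wages = $5888.92 − $371.00 = $5517.92
State tax withheld: $5517.92 × 0.036 = $198.65
PFL insurance: $5888.92 × 0.009 = $53.00
Medicare tax: annual cap $135411.29 already reached (YTD $137777.72), so $0.00
Legal plan premium: $294.23
Dental plan: $66.27
Total deductions = $371.00 + $198.65 + $53.00 + $0.00 + $294.23 + $66.27 = $983.15
Net pay = $5888.92 − $983.15 = $4905.77

$4905.77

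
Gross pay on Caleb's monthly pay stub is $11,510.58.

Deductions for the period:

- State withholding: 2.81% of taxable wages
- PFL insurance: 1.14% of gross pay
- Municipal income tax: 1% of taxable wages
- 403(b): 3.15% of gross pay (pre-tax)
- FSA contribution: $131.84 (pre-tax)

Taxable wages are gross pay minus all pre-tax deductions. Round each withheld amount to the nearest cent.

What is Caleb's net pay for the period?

403(b): $11,510.58 × 0.0315 = $362.58
FSA contribution: $131.84
Pre-tax total = $362.58 + $131.84 = $494.42
Taxable wages = $11,510.58 − $494.42 = $11,016.16
State withholding: $11,016.16 × 0.0281 = $309.55
Municipal income tax: $11,016.16 × 0.01 = $110.16
PFL insurance: $11,510.58 × 0.0114 = $131.22
Total deductions = $362.58 + $131.84 + $309.55 + $110.16 + $131.22 = $1,045.35
Net pay = $11,510.58 − $1,045.35 = $10,465.23

$10,465.23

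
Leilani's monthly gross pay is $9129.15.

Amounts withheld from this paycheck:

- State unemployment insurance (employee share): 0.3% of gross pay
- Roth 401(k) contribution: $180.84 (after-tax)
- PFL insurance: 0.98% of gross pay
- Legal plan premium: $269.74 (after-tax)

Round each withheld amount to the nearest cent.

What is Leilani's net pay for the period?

$8561.71

State unemployment insurance (employee share): $9129.15 × 0.003 = $27.39
PFL insurance: $9129.15 × 0.0098 = $89.47
Legal plan premium: $269.74
Roth 401(k) contribution: $180.84
Total deductions = $27.39 + $89.47 + $269.74 + $180.84 = $567.44
Net pay = $9129.15 − $567.44 = $8561.71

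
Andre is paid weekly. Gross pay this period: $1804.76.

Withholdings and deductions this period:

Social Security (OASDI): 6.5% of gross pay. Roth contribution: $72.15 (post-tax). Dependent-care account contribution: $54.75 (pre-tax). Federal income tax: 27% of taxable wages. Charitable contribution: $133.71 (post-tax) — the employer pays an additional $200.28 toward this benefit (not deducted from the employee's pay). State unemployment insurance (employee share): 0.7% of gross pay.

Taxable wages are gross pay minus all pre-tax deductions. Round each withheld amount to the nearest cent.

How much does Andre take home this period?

$941.71

Dependent-care account contribution: $54.75
Taxable wages = $1804.76 − $54.75 = $1750.01
Federal income tax: $1750.01 × 0.27 = $472.50
Social Security (OASDI): $1804.76 × 0.065 = $117.31
State unemployment insurance (employee share): $1804.76 × 0.007 = $12.63
Roth contribution: $72.15
Charitable contribution: $133.71
(Employer's $200.28 toward charitable contribution is not withheld from the employee.)
Total deductions = $54.75 + $472.50 + $117.31 + $12.63 + $72.15 + $133.71 = $863.05
Net pay = $1804.76 − $863.05 = $941.71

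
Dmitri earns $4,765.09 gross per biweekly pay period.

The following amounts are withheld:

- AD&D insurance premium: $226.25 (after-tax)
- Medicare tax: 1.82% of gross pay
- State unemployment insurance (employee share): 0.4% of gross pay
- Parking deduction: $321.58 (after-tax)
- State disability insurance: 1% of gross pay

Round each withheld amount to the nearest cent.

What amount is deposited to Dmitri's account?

$4,063.83

Medicare tax: $4,765.09 × 0.0182 = $86.72
State unemployment insurance (employee share): $4,765.09 × 0.004 = $19.06
State disability insurance: $4,765.09 × 0.01 = $47.65
AD&D insurance premium: $226.25
Parking deduction: $321.58
Total deductions = $86.72 + $19.06 + $47.65 + $226.25 + $321.58 = $701.26
Net pay = $4,765.09 − $701.26 = $4,063.83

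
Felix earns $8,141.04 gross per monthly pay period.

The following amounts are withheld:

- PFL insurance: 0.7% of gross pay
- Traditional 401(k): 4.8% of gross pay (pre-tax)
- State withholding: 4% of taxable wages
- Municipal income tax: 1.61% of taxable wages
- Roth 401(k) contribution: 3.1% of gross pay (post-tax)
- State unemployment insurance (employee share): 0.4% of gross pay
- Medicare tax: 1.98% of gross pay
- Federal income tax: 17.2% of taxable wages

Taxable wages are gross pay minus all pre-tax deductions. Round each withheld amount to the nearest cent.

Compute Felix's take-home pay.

Traditional 401(k): $8,141.04 × 0.048 = $390.77
Taxable wages = $8,141.04 − $390.77 = $7,750.27
Municipal income tax: $7,750.27 × 0.0161 = $124.78
State withholding: $7,750.27 × 0.04 = $310.01
Federal income tax: $7,750.27 × 0.172 = $1,333.05
PFL insurance: $8,141.04 × 0.007 = $56.99
State unemployment insurance (employee share): $8,141.04 × 0.004 = $32.56
Medicare tax: $8,141.04 × 0.0198 = $161.19
Roth 401(k) contribution: $8,141.04 × 0.031 = $252.37
Total deductions = $390.77 + $124.78 + $310.01 + $1,333.05 + $56.99 + $32.56 + $161.19 + $252.37 = $2,661.72
Net pay = $8,141.04 − $2,661.72 = $5,479.32

$5,479.32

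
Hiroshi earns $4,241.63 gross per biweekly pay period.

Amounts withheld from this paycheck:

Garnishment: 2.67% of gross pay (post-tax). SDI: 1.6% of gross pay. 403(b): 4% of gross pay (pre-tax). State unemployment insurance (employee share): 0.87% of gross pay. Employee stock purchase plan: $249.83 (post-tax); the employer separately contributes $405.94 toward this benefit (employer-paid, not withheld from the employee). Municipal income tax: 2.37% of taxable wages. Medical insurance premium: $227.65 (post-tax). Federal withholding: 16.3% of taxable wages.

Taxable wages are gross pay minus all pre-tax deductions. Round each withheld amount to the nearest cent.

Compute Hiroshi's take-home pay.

$2,616.22

403(b): $4,241.63 × 0.04 = $169.67
Taxable wages = $4,241.63 − $169.67 = $4,071.96
Federal withholding: $4,071.96 × 0.163 = $663.73
Municipal income tax: $4,071.96 × 0.0237 = $96.51
SDI: $4,241.63 × 0.016 = $67.87
State unemployment insurance (employee share): $4,241.63 × 0.0087 = $36.90
Medical insurance premium: $227.65
Employee stock purchase plan: $249.83
Garnishment: $4,241.63 × 0.0267 = $113.25
(Employer's $405.94 toward employee stock purchase plan is not withheld from the employee.)
Total deductions = $169.67 + $663.73 + $96.51 + $67.87 + $36.90 + $227.65 + $249.83 + $113.25 = $1,625.41
Net pay = $4,241.63 − $1,625.41 = $2,616.22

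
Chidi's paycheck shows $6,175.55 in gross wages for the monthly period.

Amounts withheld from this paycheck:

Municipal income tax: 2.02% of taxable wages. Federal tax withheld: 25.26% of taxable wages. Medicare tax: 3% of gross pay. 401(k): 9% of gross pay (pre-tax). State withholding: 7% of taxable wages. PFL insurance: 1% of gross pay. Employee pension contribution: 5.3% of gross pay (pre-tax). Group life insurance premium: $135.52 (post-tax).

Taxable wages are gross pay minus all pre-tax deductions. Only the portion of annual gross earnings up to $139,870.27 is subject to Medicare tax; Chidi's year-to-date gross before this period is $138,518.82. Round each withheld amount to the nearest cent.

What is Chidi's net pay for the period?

$3,240.38

Employee pension contribution: $6,175.55 × 0.053 = $327.30
401(k): $6,175.55 × 0.09 = $555.80
Pre-tax total = $327.30 + $555.80 = $883.10
Taxable wages = $6,175.55 − $883.10 = $5,292.45
Federal tax withheld: $5,292.45 × 0.2526 = $1,336.87
State withholding: $5,292.45 × 0.07 = $370.47
Municipal income tax: $5,292.45 × 0.0202 = $106.91
PFL insurance: $6,175.55 × 0.01 = $61.76
Medicare tax: only $139,870.27 − $138,518.82 = $1,351.45 of this check is subject → $1,351.45 × 0.03 = $40.54
Group life insurance premium: $135.52
Total deductions = $327.30 + $555.80 + $1,336.87 + $370.47 + $106.91 + $61.76 + $40.54 + $135.52 = $2,935.17
Net pay = $6,175.55 − $2,935.17 = $3,240.38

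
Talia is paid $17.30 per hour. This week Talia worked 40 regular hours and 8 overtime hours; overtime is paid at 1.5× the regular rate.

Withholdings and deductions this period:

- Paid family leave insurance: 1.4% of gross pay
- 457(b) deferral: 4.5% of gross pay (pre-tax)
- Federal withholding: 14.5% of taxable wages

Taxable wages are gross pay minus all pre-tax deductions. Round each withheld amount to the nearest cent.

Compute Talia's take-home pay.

$721.96

Regular pay: 40 × $17.30 = $692.00
Overtime pay: 8 × $17.30 × 1.5 = $207.60
Gross pay = $692.00 + $207.60 = $899.60
457(b) deferral: $899.60 × 0.045 = $40.48
Taxable wages = $899.60 − $40.48 = $859.12
Federal withholding: $859.12 × 0.145 = $124.57
Paid family leave insurance: $899.60 × 0.014 = $12.59
Total deductions = $40.48 + $124.57 + $12.59 = $177.64
Net pay = $899.60 − $177.64 = $721.96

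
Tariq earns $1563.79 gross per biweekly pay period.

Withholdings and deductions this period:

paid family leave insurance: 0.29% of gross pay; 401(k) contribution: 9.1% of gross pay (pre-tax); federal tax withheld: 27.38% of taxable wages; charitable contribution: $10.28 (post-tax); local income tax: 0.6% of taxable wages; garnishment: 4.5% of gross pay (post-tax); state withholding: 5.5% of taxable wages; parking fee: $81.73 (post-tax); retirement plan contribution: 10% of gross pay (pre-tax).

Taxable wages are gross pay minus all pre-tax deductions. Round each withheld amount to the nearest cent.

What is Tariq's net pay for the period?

Retirement plan contribution: $1563.79 × 0.1 = $156.38
401(k) contribution: $1563.79 × 0.091 = $142.30
Pre-tax total = $156.38 + $142.30 = $298.68
Taxable wages = $1563.79 − $298.68 = $1265.11
Federal tax withheld: $1265.11 × 0.2738 = $346.39
State withholding: $1265.11 × 0.055 = $69.58
Local income tax: $1265.11 × 0.006 = $7.59
Paid family leave insurance: $1563.79 × 0.0029 = $4.53
Parking fee: $81.73
Garnishment: $1563.79 × 0.045 = $70.37
Charitable contribution: $10.28
Total deductions = $156.38 + $142.30 + $346.39 + $69.58 + $7.59 + $4.53 + $81.73 + $70.37 + $10.28 = $889.15
Net pay = $1563.79 − $889.15 = $674.64

$674.64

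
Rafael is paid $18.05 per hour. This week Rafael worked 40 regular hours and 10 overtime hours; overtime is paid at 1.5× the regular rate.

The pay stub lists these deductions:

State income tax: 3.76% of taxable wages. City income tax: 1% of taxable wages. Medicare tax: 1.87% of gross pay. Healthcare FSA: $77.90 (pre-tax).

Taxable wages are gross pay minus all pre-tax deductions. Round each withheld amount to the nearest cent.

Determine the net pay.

$852.74

Regular pay: 40 × $18.05 = $722.00
Overtime pay: 10 × $18.05 × 1.5 = $270.75
Gross pay = $722.00 + $270.75 = $992.75
Healthcare FSA: $77.90
Taxable wages = $992.75 − $77.90 = $914.85
State income tax: $914.85 × 0.0376 = $34.40
City income tax: $914.85 × 0.01 = $9.15
Medicare tax: $992.75 × 0.0187 = $18.56
Total deductions = $77.90 + $34.40 + $9.15 + $18.56 = $140.01
Net pay = $992.75 − $140.01 = $852.74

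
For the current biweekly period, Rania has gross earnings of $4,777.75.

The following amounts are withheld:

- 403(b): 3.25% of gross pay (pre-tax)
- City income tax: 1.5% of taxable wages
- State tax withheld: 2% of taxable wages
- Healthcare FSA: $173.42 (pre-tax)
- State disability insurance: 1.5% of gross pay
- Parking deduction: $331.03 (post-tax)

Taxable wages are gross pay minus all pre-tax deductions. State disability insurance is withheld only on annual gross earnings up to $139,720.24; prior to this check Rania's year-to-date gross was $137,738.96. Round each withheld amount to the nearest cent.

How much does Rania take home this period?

Healthcare FSA: $173.42
403(b): $4,777.75 × 0.0325 = $155.28
Pre-tax total = $173.42 + $155.28 = $328.70
Taxable wages = $4,777.75 − $328.70 = $4,449.05
State tax withheld: $4,449.05 × 0.02 = $88.98
City income tax: $4,449.05 × 0.015 = $66.74
State disability insurance: only $139,720.24 − $137,738.96 = $1,981.28 of this check is subject → $1,981.28 × 0.015 = $29.72
Parking deduction: $331.03
Total deductions = $173.42 + $155.28 + $88.98 + $66.74 + $29.72 + $331.03 = $845.17
Net pay = $4,777.75 − $845.17 = $3,932.58

$3,932.58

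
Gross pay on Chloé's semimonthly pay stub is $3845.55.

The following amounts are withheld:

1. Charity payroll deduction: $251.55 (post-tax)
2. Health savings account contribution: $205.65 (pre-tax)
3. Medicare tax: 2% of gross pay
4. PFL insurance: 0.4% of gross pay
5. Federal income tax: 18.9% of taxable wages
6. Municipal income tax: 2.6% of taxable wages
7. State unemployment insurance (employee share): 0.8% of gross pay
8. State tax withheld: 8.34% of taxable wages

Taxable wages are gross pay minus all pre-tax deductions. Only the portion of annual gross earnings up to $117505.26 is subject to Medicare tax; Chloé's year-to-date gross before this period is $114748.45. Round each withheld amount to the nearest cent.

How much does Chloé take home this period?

$2200.92

Health savings account contribution: $205.65
Taxable wages = $3845.55 − $205.65 = $3639.90
Federal income tax: $3639.90 × 0.189 = $687.94
Municipal income tax: $3639.90 × 0.026 = $94.64
State tax withheld: $3639.90 × 0.0834 = $303.57
PFL insurance: $3845.55 × 0.004 = $15.38
State unemployment insurance (employee share): $3845.55 × 0.008 = $30.76
Medicare tax: only $117505.26 − $114748.45 = $2756.81 of this check is subject → $2756.81 × 0.02 = $55.14
Charity payroll deduction: $251.55
Total deductions = $205.65 + $687.94 + $94.64 + $303.57 + $15.38 + $30.76 + $55.14 + $251.55 = $1644.63
Net pay = $3845.55 − $1644.63 = $2200.92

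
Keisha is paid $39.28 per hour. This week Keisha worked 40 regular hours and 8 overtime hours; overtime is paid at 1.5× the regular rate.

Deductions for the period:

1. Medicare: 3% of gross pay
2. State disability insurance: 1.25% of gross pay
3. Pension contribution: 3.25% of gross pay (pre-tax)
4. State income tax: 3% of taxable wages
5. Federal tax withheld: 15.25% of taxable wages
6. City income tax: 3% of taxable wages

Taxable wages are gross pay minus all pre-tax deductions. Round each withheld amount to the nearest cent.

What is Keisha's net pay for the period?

Regular pay: 40 × $39.28 = $1571.20
Overtime pay: 8 × $39.28 × 1.5 = $471.36
Gross pay = $1571.20 + $471.36 = $2042.56
Pension contribution: $2042.56 × 0.0325 = $66.38
Taxable wages = $2042.56 − $66.38 = $1976.18
State income tax: $1976.18 × 0.03 = $59.29
Federal tax withheld: $1976.18 × 0.1525 = $301.37
City income tax: $1976.18 × 0.03 = $59.29
State disability insurance: $2042.56 × 0.0125 = $25.53
Medicare: $2042.56 × 0.03 = $61.28
Total deductions = $66.38 + $59.29 + $301.37 + $59.29 + $25.53 + $61.28 = $573.14
Net pay = $2042.56 − $573.14 = $1469.42

$1469.42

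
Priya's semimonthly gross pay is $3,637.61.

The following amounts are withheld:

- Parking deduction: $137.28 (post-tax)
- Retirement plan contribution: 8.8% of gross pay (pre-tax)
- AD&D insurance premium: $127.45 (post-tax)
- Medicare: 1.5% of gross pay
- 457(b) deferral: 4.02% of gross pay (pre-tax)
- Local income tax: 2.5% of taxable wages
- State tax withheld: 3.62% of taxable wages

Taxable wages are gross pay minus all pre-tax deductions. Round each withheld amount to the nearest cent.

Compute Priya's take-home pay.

Retirement plan contribution: $3,637.61 × 0.088 = $320.11
457(b) deferral: $3,637.61 × 0.0402 = $146.23
Pre-tax total = $320.11 + $146.23 = $466.34
Taxable wages = $3,637.61 − $466.34 = $3,171.27
Local income tax: $3,171.27 × 0.025 = $79.28
State tax withheld: $3,171.27 × 0.0362 = $114.80
Medicare: $3,637.61 × 0.015 = $54.56
AD&D insurance premium: $127.45
Parking deduction: $137.28
Total deductions = $320.11 + $146.23 + $79.28 + $114.80 + $54.56 + $127.45 + $137.28 = $979.71
Net pay = $3,637.61 − $979.71 = $2,657.90

$2,657.90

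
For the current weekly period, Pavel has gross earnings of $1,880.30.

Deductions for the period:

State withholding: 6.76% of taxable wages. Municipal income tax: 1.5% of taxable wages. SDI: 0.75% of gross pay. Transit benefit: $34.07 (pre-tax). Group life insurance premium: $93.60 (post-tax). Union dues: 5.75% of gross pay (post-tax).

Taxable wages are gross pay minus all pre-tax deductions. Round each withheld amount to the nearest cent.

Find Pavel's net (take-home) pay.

$1,477.91

Transit benefit: $34.07
Taxable wages = $1,880.30 − $34.07 = $1,846.23
Municipal income tax: $1,846.23 × 0.015 = $27.69
State withholding: $1,846.23 × 0.0676 = $124.81
SDI: $1,880.30 × 0.0075 = $14.10
Union dues: $1,880.30 × 0.0575 = $108.12
Group life insurance premium: $93.60
Total deductions = $34.07 + $27.69 + $124.81 + $14.10 + $108.12 + $93.60 = $402.39
Net pay = $1,880.30 − $402.39 = $1,477.91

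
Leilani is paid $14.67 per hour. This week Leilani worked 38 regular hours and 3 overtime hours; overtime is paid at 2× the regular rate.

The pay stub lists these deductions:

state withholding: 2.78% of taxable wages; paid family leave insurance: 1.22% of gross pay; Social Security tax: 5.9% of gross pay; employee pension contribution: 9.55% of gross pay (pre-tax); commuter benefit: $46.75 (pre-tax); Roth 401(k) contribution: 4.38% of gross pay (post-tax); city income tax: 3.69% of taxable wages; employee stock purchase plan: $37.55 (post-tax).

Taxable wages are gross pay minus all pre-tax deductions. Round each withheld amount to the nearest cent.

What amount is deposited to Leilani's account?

Regular pay: 38 × $14.67 = $557.46
Overtime pay: 3 × $14.67 × 2 = $88.02
Gross pay = $557.46 + $88.02 = $645.48
Commuter benefit: $46.75
Employee pension contribution: $645.48 × 0.0955 = $61.64
Pre-tax total = $46.75 + $61.64 = $108.39
Taxable wages = $645.48 − $108.39 = $537.09
City income tax: $537.09 × 0.0369 = $19.82
State withholding: $537.09 × 0.0278 = $14.93
Social Security tax: $645.48 × 0.059 = $38.08
Paid family leave insurance: $645.48 × 0.0122 = $7.87
Employee stock purchase plan: $37.55
Roth 401(k) contribution: $645.48 × 0.0438 = $28.27
Total deductions = $46.75 + $61.64 + $19.82 + $14.93 + $38.08 + $7.87 + $37.55 + $28.27 = $254.91
Net pay = $645.48 − $254.91 = $390.57

$390.57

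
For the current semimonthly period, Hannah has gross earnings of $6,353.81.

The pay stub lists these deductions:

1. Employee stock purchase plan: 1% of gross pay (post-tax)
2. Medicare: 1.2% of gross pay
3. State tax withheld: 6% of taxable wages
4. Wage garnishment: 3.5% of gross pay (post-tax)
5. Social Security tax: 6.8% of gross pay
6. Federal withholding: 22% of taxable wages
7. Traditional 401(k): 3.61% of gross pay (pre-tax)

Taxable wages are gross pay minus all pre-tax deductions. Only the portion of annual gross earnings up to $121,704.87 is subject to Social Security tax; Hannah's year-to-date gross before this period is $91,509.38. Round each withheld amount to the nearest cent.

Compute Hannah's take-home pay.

Traditional 401(k): $6,353.81 × 0.0361 = $229.37
Taxable wages = $6,353.81 − $229.37 = $6,124.44
Federal withholding: $6,124.44 × 0.22 = $1,347.38
State tax withheld: $6,124.44 × 0.06 = $367.47
Medicare: $6,353.81 × 0.012 = $76.25
Social Security tax: cap not yet reached, full $6,353.81 is subject → $6,353.81 × 0.068 = $432.06
Wage garnishment: $6,353.81 × 0.035 = $222.38
Employee stock purchase plan: $6,353.81 × 0.01 = $63.54
Total deductions = $229.37 + $1,347.38 + $367.47 + $76.25 + $432.06 + $222.38 + $63.54 = $2,738.45
Net pay = $6,353.81 − $2,738.45 = $3,615.36

$3,615.36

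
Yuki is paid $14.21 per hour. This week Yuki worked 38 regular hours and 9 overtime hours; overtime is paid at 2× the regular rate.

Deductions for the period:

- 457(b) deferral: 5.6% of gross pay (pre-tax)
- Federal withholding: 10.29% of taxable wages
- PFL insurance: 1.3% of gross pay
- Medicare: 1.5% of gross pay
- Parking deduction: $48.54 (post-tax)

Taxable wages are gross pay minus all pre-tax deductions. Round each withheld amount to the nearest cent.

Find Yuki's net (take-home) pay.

$603.08

Regular pay: 38 × $14.21 = $539.98
Overtime pay: 9 × $14.21 × 2 = $255.78
Gross pay = $539.98 + $255.78 = $795.76
457(b) deferral: $795.76 × 0.056 = $44.56
Taxable wages = $795.76 − $44.56 = $751.20
Federal withholding: $751.20 × 0.1029 = $77.30
Medicare: $795.76 × 0.015 = $11.94
PFL insurance: $795.76 × 0.013 = $10.34
Parking deduction: $48.54
Total deductions = $44.56 + $77.30 + $11.94 + $10.34 + $48.54 = $192.68
Net pay = $795.76 − $192.68 = $603.08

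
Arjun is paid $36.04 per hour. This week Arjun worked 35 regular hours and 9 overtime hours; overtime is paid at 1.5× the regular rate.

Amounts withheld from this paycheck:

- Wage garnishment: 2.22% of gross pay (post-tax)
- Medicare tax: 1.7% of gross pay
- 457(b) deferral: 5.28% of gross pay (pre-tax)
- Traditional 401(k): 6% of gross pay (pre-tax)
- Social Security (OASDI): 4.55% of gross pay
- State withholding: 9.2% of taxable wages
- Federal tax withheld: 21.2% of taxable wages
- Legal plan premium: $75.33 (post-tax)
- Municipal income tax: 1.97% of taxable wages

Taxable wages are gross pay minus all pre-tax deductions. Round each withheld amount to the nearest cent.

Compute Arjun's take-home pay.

$825.42

Regular pay: 35 × $36.04 = $1,261.40
Overtime pay: 9 × $36.04 × 1.5 = $486.54
Gross pay = $1,261.40 + $486.54 = $1,747.94
457(b) deferral: $1,747.94 × 0.0528 = $92.29
Traditional 401(k): $1,747.94 × 0.06 = $104.88
Pre-tax total = $92.29 + $104.88 = $197.17
Taxable wages = $1,747.94 − $197.17 = $1,550.77
Federal tax withheld: $1,550.77 × 0.212 = $328.76
State withholding: $1,550.77 × 0.092 = $142.67
Municipal income tax: $1,550.77 × 0.0197 = $30.55
Social Security (OASDI): $1,747.94 × 0.0455 = $79.53
Medicare tax: $1,747.94 × 0.017 = $29.71
Wage garnishment: $1,747.94 × 0.0222 = $38.80
Legal plan premium: $75.33
Total deductions = $92.29 + $104.88 + $328.76 + $142.67 + $30.55 + $79.53 + $29.71 + $38.80 + $75.33 = $922.52
Net pay = $1,747.94 − $922.52 = $825.42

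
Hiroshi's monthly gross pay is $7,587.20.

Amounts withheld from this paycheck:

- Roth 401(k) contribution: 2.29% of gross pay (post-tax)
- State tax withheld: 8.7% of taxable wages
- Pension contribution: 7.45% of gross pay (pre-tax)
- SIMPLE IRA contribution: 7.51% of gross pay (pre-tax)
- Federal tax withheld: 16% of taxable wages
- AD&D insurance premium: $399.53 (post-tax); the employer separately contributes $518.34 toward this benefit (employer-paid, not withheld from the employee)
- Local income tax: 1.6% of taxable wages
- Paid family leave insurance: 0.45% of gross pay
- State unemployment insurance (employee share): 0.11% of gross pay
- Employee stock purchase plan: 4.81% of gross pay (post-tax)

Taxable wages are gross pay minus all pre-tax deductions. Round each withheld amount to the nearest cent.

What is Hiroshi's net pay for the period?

$3,774.53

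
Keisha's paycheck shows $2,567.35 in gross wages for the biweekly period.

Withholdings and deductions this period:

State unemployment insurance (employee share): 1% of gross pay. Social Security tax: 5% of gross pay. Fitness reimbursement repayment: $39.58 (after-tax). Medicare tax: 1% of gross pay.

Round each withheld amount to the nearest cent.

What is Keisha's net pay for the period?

$2,348.06

State unemployment insurance (employee share): $2,567.35 × 0.01 = $25.67
Social Security tax: $2,567.35 × 0.05 = $128.37
Medicare tax: $2,567.35 × 0.01 = $25.67
Fitness reimbursement repayment: $39.58
Total deductions = $25.67 + $128.37 + $25.67 + $39.58 = $219.29
Net pay = $2,567.35 − $219.29 = $2,348.06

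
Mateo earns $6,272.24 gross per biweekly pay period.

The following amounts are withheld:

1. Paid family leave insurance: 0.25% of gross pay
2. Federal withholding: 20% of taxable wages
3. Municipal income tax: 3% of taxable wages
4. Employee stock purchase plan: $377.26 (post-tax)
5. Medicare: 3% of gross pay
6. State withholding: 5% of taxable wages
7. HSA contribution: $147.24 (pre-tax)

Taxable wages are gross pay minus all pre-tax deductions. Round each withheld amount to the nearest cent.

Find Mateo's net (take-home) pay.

$3,828.89

HSA contribution: $147.24
Taxable wages = $6,272.24 − $147.24 = $6,125.00
State withholding: $6,125.00 × 0.05 = $306.25
Municipal income tax: $6,125.00 × 0.03 = $183.75
Federal withholding: $6,125.00 × 0.2 = $1,225.00
Paid family leave insurance: $6,272.24 × 0.0025 = $15.68
Medicare: $6,272.24 × 0.03 = $188.17
Employee stock purchase plan: $377.26
Total deductions = $147.24 + $306.25 + $183.75 + $1,225.00 + $15.68 + $188.17 + $377.26 = $2,443.35
Net pay = $6,272.24 − $2,443.35 = $3,828.89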